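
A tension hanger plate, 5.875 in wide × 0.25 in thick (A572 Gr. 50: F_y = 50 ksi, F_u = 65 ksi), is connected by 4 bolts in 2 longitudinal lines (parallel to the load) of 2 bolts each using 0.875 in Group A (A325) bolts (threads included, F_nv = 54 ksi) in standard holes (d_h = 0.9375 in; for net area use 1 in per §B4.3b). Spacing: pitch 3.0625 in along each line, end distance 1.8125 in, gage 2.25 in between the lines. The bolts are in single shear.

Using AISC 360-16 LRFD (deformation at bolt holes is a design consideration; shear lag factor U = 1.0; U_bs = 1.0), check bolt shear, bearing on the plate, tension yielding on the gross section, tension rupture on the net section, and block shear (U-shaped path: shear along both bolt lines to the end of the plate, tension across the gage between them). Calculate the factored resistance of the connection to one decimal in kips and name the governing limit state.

47.2 kips (net-section rupture governs)

Bolt shear: A_b = π(0.875)²/4 = 0.60132 in². φR_n = 0.75 × 54 × 0.60132 × 4 × 1 = 97.4 kips.
Bearing (0.25 in plate, F_u = 65 ksi): end bolts L_c = 1.8125 − 0.9375/2 = 1.34375, R_n = min(1.2×1.34375×0.25×65, 2.4×0.875×0.25×65) = 26.203 kips/bolt; interior L_c = 3.0625 − 0.9375 = 2.125, R_n = 34.125 kips/bolt. φR_n = 0.75 × (2×26.203 + 2×34.125) = 90.5 kips.
Tension yield (gross): A_g = 5.875×0.25 = 1.4688 in². φR_n = 0.90 × 50 × 1.4688 = 66.1 kips.
Tension rupture (net): A_n = (5.875 − 2×1)×0.25 = 0.96875 in² (U = 1.0, A_e = A_n). φR_n = 0.75 × 65 × 0.96875 = 47.2 kips.
Block shear: shear path 2×[1.8125+1×3.0625] = 2×4.875 in, A_gv = 2.4375, A_nv = 2×(4.875 − 1.5×1)×0.25 = 1.6875 in²; tension across gage: (2.25 − 1×1)×0.25 = 0.3125 in². R_n = min(0.6×65×1.6875, 0.6×50×2.4375) + 1.0×65×0.3125 = min(65.813, 73.125) + 20.313 = 86.126 kips. φR_n = 0.75 × 86.126 = 64.6 kips.
Governing: min(97.4, 90.5, 66.1, 47.2, 64.6) = 47.2 kips → net-section rupture.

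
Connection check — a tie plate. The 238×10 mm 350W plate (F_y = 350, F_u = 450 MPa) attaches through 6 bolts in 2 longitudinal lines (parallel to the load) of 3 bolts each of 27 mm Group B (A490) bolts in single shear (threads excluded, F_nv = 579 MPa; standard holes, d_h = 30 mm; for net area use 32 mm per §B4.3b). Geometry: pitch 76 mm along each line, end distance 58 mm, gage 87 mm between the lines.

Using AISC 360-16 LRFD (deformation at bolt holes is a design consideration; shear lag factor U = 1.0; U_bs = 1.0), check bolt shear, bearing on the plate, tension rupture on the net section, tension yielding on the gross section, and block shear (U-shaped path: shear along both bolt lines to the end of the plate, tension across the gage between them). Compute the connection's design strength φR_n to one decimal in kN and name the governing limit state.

Bolt shear: A_b = π(27)²/4 = 572.56 mm². φR_n = 0.75 × 579 × 572.56 × 6 × 1 = 1491.8 kN.
Bearing (10 mm plate, F_u = 450 MPa): end bolts L_c = 58 − 30/2 = 43, R_n = min(1.2×43×10×450, 2.4×27×10×450) = 232.2 kN/bolt; interior L_c = 76 − 30 = 46, R_n = 248.4 kN/bolt. φR_n = 0.75 × (2×232.2 + 4×248.4) = 1093.5 kN.
Tension rupture (net): A_n = (238 − 2×32)×10 = 1740 mm² (U = 1.0, A_e = A_n). φR_n = 0.75 × 450 × 1740 = 587.3 kN.
Tension yield (gross): A_g = 238×10 = 2380 mm². φR_n = 0.90 × 350 × 2380 = 749.7 kN.
Block shear: shear path 2×[58+2×76] = 2×210 mm, A_gv = 4200, A_nv = 2×(210 − 2.5×32)×10 = 2600 mm²; tension across gage: (87 − 1×32)×10 = 550 mm². R_n = min(0.6×450×2600, 0.6×350×4200) + 1.0×450×550 = min(702, 882) + 247.5 = 949.5 kN. φR_n = 0.75 × 949.5 = 712.1 kN.
Governing: min(1491.8, 1093.5, 587.3, 749.7, 712.1) = 587.3 kN → net-section rupture.

587.3 kN (net-section rupture governs)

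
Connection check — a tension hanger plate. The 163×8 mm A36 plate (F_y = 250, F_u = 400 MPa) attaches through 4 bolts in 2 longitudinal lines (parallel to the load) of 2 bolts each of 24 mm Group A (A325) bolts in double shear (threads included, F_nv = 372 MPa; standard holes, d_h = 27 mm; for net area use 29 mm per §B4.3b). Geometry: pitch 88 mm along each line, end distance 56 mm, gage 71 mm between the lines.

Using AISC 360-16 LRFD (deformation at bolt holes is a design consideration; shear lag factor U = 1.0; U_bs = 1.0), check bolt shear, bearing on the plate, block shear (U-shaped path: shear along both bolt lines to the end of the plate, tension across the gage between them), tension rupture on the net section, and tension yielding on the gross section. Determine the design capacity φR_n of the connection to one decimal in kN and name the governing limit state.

Bolt shear: A_b = π(24)²/4 = 452.39 mm². φR_n = 0.75 × 372 × 452.39 × 4 × 2 = 1009.7 kN.
Bearing (8 mm plate, F_u = 400 MPa): end bolts L_c = 56 − 27/2 = 42.5, R_n = min(1.2×42.5×8×400, 2.4×24×8×400) = 163.2 kN/bolt; interior L_c = 88 − 27 = 61, R_n = 184.32 kN/bolt. φR_n = 0.75 × (2×163.2 + 2×184.32) = 521.3 kN.
Block shear: shear path 2×[56+1×88] = 2×144 mm, A_gv = 2304, A_nv = 2×(144 − 1.5×29)×8 = 1608 mm²; tension across gage: (71 − 1×29)×8 = 336 mm². R_n = min(0.6×400×1608, 0.6×250×2304) + 1.0×400×336 = min(385.92, 345.6) + 134.4 = 480 kN. φR_n = 0.75 × 480 = 360.0 kN.
Tension rupture (net): A_n = (163 − 2×29)×8 = 840 mm² (U = 1.0, A_e = A_n). φR_n = 0.75 × 400 × 840 = 252.0 kN.
Tension yield (gross): A_g = 163×8 = 1304 mm². φR_n = 0.90 × 250 × 1304 = 293.4 kN.
Governing: min(1009.7, 521.3, 360.0, 252.0, 293.4) = 252.0 kN → net-section rupture.

252.0 kN (net-section rupture governs)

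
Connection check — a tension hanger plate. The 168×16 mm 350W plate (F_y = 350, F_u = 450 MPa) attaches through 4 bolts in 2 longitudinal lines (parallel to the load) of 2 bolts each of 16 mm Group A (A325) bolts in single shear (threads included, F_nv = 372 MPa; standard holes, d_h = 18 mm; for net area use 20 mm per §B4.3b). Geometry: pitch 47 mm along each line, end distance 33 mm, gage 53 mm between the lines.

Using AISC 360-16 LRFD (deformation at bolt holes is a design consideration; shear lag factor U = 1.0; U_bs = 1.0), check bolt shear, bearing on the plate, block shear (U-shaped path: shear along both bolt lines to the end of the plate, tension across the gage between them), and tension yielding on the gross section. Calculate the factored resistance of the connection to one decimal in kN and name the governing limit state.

224.4 kN (bolt shear governs)

Bolt shear: A_b = π(16)²/4 = 201.06 mm². φR_n = 0.75 × 372 × 201.06 × 4 × 1 = 224.4 kN.
Bearing (16 mm plate, F_u = 450 MPa): end bolts L_c = 33 − 18/2 = 24, R_n = min(1.2×24×16×450, 2.4×16×16×450) = 207.36 kN/bolt; interior L_c = 47 − 18 = 29, R_n = 250.56 kN/bolt. φR_n = 0.75 × (2×207.36 + 2×250.56) = 686.9 kN.
Block shear: shear path 2×[33+1×47] = 2×80 mm, A_gv = 2560, A_nv = 2×(80 − 1.5×20)×16 = 1600 mm²; tension across gage: (53 − 1×20)×16 = 528 mm². R_n = min(0.6×450×1600, 0.6×350×2560) + 1.0×450×528 = min(432, 537.6) + 237.6 = 669.6 kN. φR_n = 0.75 × 669.6 = 502.2 kN.
Tension yield (gross): A_g = 168×16 = 2688 mm². φR_n = 0.90 × 350 × 2688 = 846.7 kN.
Governing: min(224.4, 686.9, 502.2, 846.7) = 224.4 kN → bolt shear.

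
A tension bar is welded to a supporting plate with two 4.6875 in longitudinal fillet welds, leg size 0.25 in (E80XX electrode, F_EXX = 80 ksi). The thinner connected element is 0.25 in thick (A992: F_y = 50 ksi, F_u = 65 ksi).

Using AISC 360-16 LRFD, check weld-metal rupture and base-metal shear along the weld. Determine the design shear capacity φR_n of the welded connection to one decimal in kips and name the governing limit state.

Weld metal: throat = 0.707×0.25 = 0.17675 in, L = 2×4.6875 = 9.375 in. φR_n = 0.75 × 0.6 × 80 × 0.17675 × 9.375 = 59.7 kips.
Base metal shear (0.25 in plate): yield φR_n = 1.0×0.6×50×0.25×9.375 = 70.3 kips; rupture φR_n = 0.75×0.6×65×0.25×9.375 = 68.6 kips; take 68.6 kips (rupture).
Governing: min(59.7, 68.6) = 59.7 kips → weld metal.

59.7 kips (weld metal governs)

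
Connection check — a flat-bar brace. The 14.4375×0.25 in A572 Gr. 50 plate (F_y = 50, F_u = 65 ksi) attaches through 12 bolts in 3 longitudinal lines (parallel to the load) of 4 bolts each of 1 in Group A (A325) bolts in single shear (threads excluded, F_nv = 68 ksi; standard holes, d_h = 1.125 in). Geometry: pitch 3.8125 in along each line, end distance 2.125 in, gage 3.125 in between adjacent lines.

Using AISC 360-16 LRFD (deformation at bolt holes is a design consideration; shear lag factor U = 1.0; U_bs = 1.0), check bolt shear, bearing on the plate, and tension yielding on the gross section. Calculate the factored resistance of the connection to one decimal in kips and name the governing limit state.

162.4 kips (gross-section yield governs)

Bolt shear: A_b = π(1)²/4 = 0.7854 in². φR_n = 0.75 × 68 × 0.7854 × 12 × 1 = 480.7 kips.
Bearing (0.25 in plate, F_u = 65 ksi): end bolts L_c = 2.125 − 1.125/2 = 1.5625, R_n = min(1.2×1.5625×0.25×65, 2.4×1×0.25×65) = 30.469 kips/bolt; interior L_c = 3.8125 − 1.125 = 2.6875, R_n = 39 kips/bolt. φR_n = 0.75 × (3×30.469 + 9×39) = 331.8 kips.
Tension yield (gross): A_g = 14.4375×0.25 = 3.6094 in². φR_n = 0.90 × 50 × 3.6094 = 162.4 kips.
Governing: min(480.7, 331.8, 162.4) = 162.4 kips → gross-section yield.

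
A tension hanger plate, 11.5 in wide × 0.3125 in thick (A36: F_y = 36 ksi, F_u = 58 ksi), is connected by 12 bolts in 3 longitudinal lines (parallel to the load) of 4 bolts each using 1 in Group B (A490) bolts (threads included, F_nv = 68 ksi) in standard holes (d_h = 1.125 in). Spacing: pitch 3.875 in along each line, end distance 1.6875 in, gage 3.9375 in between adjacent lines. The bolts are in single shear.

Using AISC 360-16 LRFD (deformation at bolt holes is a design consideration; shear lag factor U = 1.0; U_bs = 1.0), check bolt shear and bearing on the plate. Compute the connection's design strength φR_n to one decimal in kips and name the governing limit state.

348.7 kips (bearing governs)

Bolt shear: A_b = π(1)²/4 = 0.7854 in². φR_n = 0.75 × 68 × 0.7854 × 12 × 1 = 480.7 kips.
Bearing (0.3125 in plate, F_u = 58 ksi): end bolts L_c = 1.6875 − 1.125/2 = 1.125, R_n = min(1.2×1.125×0.3125×58, 2.4×1×0.3125×58) = 24.469 kips/bolt; interior L_c = 3.875 − 1.125 = 2.75, R_n = 43.5 kips/bolt. φR_n = 0.75 × (3×24.469 + 9×43.5) = 348.7 kips.
Governing: min(480.7, 348.7) = 348.7 kips → bearing.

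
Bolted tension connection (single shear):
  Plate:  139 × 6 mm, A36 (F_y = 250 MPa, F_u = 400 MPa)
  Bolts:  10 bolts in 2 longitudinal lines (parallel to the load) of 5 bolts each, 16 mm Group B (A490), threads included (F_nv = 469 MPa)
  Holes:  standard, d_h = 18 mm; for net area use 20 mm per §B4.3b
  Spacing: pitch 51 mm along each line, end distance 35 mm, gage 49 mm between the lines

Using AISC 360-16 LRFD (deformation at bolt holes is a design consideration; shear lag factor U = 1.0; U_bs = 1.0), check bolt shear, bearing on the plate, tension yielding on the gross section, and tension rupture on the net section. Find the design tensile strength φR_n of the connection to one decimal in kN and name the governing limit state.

Bolt shear: A_b = π(16)²/4 = 201.06 mm². φR_n = 0.75 × 469 × 201.06 × 10 × 1 = 707.2 kN.
Bearing (6 mm plate, F_u = 400 MPa): end bolts L_c = 35 − 18/2 = 26, R_n = min(1.2×26×6×400, 2.4×16×6×400) = 74.88 kN/bolt; interior L_c = 51 − 18 = 33, R_n = 92.16 kN/bolt. φR_n = 0.75 × (2×74.88 + 8×92.16) = 665.3 kN.
Tension yield (gross): A_g = 139×6 = 834 mm². φR_n = 0.90 × 250 × 834 = 187.7 kN.
Tension rupture (net): A_n = (139 − 2×20)×6 = 594 mm² (U = 1.0, A_e = A_n). φR_n = 0.75 × 400 × 594 = 178.2 kN.
Governing: min(707.2, 665.3, 187.7, 178.2) = 178.2 kN → net-section rupture.

178.2 kN (net-section rupture governs)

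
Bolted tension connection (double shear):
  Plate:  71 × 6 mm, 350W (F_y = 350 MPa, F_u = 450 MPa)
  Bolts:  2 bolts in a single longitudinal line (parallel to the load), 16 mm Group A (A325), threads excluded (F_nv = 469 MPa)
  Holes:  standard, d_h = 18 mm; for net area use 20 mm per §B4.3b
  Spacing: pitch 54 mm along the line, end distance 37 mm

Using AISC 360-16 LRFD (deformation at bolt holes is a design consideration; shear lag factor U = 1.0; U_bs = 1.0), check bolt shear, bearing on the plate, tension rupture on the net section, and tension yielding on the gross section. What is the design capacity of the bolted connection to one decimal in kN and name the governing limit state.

103.3 kN (net-section rupture governs)

Bolt shear: A_b = π(16)²/4 = 201.06 mm². φR_n = 0.75 × 469 × 201.06 × 2 × 2 = 282.9 kN.
Bearing (6 mm plate, F_u = 450 MPa): end bolts L_c = 37 − 18/2 = 28, R_n = min(1.2×28×6×450, 2.4×16×6×450) = 90.72 kN/bolt; interior L_c = 54 − 18 = 36, R_n = 103.68 kN/bolt. φR_n = 0.75 × (1×90.72 + 1×103.68) = 145.8 kN.
Tension rupture (net): A_n = (71 − 1×20)×6 = 306 mm² (U = 1.0, A_e = A_n). φR_n = 0.75 × 450 × 306 = 103.3 kN.
Tension yield (gross): A_g = 71×6 = 426 mm². φR_n = 0.90 × 350 × 426 = 134.2 kN.
Governing: min(282.9, 145.8, 103.3, 134.2) = 103.3 kN → net-section rupture.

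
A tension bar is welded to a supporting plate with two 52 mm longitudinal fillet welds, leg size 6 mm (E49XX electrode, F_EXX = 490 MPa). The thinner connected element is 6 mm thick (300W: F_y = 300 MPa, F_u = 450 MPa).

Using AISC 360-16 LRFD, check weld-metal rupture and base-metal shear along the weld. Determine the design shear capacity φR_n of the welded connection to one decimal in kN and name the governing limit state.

97.3 kN (weld metal governs)

Weld metal: throat = 0.707×6 = 4.242 mm, L = 2×52 = 104 mm. φR_n = 0.75 × 0.6 × 490 × 4.242 × 104 = 97.3 kN.
Base metal shear (6 mm plate): yield φR_n = 1.0×0.6×300×6×104 = 112.3 kN; rupture φR_n = 0.75×0.6×450×6×104 = 126.4 kN; take 112.3 kN (yield).
Governing: min(97.3, 112.3) = 97.3 kN → weld metal.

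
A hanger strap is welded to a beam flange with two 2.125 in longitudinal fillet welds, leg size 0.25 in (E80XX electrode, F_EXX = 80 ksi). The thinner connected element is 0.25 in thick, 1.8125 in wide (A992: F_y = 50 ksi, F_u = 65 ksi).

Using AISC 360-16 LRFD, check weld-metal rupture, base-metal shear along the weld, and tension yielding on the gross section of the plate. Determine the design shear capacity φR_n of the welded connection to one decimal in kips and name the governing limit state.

Weld metal: throat = 0.707×0.25 = 0.17675 in, L = 2×2.125 = 4.25 in. φR_n = 0.75 × 0.6 × 80 × 0.17675 × 4.25 = 27.0 kips.
Base metal shear (0.25 in plate): yield φR_n = 1.0×0.6×50×0.25×4.25 = 31.9 kips; rupture φR_n = 0.75×0.6×65×0.25×4.25 = 31.1 kips; take 31.1 kips (rupture).
Tension yield (gross): A_g = 1.8125×0.25 = 0.45313 in². φR_n = 0.90 × 50 × 0.45313 = 20.4 kips.
Governing: min(27.0, 31.1, 20.4) = 20.4 kips → gross-section yield.

20.4 kips (gross-section yield governs)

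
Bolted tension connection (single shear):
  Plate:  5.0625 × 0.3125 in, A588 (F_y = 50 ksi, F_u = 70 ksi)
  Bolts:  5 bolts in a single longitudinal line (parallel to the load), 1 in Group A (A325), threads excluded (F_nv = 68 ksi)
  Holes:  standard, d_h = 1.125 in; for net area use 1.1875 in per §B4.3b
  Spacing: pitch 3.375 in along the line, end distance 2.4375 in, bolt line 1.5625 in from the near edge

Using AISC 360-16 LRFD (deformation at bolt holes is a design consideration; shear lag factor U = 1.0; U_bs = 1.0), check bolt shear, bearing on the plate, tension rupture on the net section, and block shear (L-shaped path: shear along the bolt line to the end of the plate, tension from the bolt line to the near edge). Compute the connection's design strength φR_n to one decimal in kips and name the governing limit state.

Bolt shear: A_b = π(1)²/4 = 0.7854 in². φR_n = 0.75 × 68 × 0.7854 × 5 × 1 = 200.3 kips.
Bearing (0.3125 in plate, F_u = 70 ksi): end bolts L_c = 2.4375 − 1.125/2 = 1.875, R_n = min(1.2×1.875×0.3125×70, 2.4×1×0.3125×70) = 49.219 kips/bolt; interior L_c = 3.375 − 1.125 = 2.25, R_n = 52.5 kips/bolt. φR_n = 0.75 × (1×49.219 + 4×52.5) = 194.4 kips.
Tension rupture (net): A_n = (5.0625 − 1×1.1875)×0.3125 = 1.2109 in² (U = 1.0, A_e = A_n). φR_n = 0.75 × 70 × 1.2109 = 63.6 kips.
Block shear: shear path 1×[2.4375+4×3.375] = 1×15.9375 in, A_gv = 4.9805, A_nv = 1×(15.9375 − 4.5×1.1875)×0.3125 = 3.3105 in²; tension to near edge: (1.5625 − 0.5×1.1875)×0.3125 = 0.30273 in². R_n = min(0.6×70×3.3105, 0.6×50×4.9805) + 1.0×70×0.30273 = min(139.04, 149.42) + 21.191 = 160.23 kips. φR_n = 0.75 × 160.23 = 120.2 kips.
Governing: min(200.3, 194.4, 63.6, 120.2) = 63.6 kips → net-section rupture.

63.6 kips (net-section rupture governs)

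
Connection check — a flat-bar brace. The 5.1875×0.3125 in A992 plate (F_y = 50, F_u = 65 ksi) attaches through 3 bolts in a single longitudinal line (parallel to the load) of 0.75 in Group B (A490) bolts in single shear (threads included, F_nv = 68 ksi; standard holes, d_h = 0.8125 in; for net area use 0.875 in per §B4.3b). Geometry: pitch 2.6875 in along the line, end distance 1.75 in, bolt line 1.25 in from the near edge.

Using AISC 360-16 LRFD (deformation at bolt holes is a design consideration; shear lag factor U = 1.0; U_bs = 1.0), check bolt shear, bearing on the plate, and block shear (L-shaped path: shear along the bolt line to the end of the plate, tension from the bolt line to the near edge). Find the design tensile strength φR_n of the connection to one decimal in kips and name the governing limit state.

Bolt shear: A_b = π(0.75)²/4 = 0.44179 in². φR_n = 0.75 × 68 × 0.44179 × 3 × 1 = 67.6 kips.
Bearing (0.3125 in plate, F_u = 65 ksi): end bolts L_c = 1.75 − 0.8125/2 = 1.34375, R_n = min(1.2×1.34375×0.3125×65, 2.4×0.75×0.3125×65) = 32.754 kips/bolt; interior L_c = 2.6875 − 0.8125 = 1.875, R_n = 36.563 kips/bolt. φR_n = 0.75 × (1×32.754 + 2×36.563) = 79.4 kips.
Block shear: shear path 1×[1.75+2×2.6875] = 1×7.125 in, A_gv = 2.2266, A_nv = 1×(7.125 − 2.5×0.875)×0.3125 = 1.543 in²; tension to near edge: (1.25 − 0.5×0.875)×0.3125 = 0.25391 in². R_n = min(0.6×65×1.543, 0.6×50×2.2266) + 1.0×65×0.25391 = min(60.177, 66.798) + 16.504 = 76.681 kips. φR_n = 0.75 × 76.681 = 57.5 kips.
Governing: min(67.6, 79.4, 57.5) = 57.5 kips → block shear.

57.5 kips (block shear governs)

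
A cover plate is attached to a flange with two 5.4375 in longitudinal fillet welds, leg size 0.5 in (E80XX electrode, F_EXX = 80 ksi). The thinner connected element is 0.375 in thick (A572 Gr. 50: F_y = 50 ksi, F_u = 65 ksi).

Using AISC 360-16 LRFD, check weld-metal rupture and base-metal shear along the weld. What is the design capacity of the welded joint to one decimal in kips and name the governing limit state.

Weld metal: throat = 0.707×0.5 = 0.3535 in, L = 2×5.4375 = 10.875 in. φR_n = 0.75 × 0.6 × 80 × 0.3535 × 10.875 = 138.4 kips.
Base metal shear (0.375 in plate): yield φR_n = 1.0×0.6×50×0.375×10.875 = 122.3 kips; rupture φR_n = 0.75×0.6×65×0.375×10.875 = 119.3 kips; take 119.3 kips (rupture).
Governing: min(138.4, 119.3) = 119.3 kips → base-metal shear.

119.3 kips (base-metal shear governs)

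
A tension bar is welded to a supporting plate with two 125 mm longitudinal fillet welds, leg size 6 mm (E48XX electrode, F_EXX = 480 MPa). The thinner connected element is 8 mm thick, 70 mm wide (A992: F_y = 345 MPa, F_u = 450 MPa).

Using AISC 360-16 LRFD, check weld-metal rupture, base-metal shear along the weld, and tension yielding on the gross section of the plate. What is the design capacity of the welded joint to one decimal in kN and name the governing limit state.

173.9 kN (gross-section yield governs)

Weld metal: throat = 0.707×6 = 4.242 mm, L = 2×125 = 250 mm. φR_n = 0.75 × 0.6 × 480 × 4.242 × 250 = 229.1 kN.
Base metal shear (8 mm plate): yield φR_n = 1.0×0.6×345×8×250 = 414.0 kN; rupture φR_n = 0.75×0.6×450×8×250 = 405.0 kN; take 405.0 kN (rupture).
Tension yield (gross): A_g = 70×8 = 560 mm². φR_n = 0.90 × 345 × 560 = 173.9 kN.
Governing: min(229.1, 405.0, 173.9) = 173.9 kN → gross-section yield.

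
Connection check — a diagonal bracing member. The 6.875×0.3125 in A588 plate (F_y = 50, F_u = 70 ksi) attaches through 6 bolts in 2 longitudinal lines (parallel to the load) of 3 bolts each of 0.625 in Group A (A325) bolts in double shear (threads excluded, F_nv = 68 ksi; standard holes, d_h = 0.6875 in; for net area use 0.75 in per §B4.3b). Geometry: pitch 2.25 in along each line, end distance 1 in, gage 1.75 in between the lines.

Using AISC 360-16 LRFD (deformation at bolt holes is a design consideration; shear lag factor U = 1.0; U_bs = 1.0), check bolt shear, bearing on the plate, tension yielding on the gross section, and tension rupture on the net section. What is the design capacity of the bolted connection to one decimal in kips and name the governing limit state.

88.2 kips (net-section rupture governs)

Bolt shear: A_b = π(0.625)²/4 = 0.3068 in². φR_n = 0.75 × 68 × 0.3068 × 6 × 2 = 187.8 kips.
Bearing (0.3125 in plate, F_u = 70 ksi): end bolts L_c = 1 − 0.6875/2 = 0.65625, R_n = min(1.2×0.65625×0.3125×70, 2.4×0.625×0.3125×70) = 17.227 kips/bolt; interior L_c = 2.25 − 0.6875 = 1.5625, R_n = 32.813 kips/bolt. φR_n = 0.75 × (2×17.227 + 4×32.813) = 124.3 kips.
Tension yield (gross): A_g = 6.875×0.3125 = 2.1484 in². φR_n = 0.90 × 50 × 2.1484 = 96.7 kips.
Tension rupture (net): A_n = (6.875 − 2×0.75)×0.3125 = 1.6797 in² (U = 1.0, A_e = A_n). φR_n = 0.75 × 70 × 1.6797 = 88.2 kips.
Governing: min(187.8, 124.3, 96.7, 88.2) = 88.2 kips → net-section rupture.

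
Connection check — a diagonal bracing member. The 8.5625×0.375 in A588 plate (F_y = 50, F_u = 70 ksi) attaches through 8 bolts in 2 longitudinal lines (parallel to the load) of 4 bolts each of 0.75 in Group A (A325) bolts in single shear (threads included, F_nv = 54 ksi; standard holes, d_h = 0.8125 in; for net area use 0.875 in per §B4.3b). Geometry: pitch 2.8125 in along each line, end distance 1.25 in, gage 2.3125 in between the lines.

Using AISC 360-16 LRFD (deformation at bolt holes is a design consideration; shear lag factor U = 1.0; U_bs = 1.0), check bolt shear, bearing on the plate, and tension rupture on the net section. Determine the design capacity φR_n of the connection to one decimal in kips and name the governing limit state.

134.1 kips (net-section rupture governs)

Bolt shear: A_b = π(0.75)²/4 = 0.44179 in². φR_n = 0.75 × 54 × 0.44179 × 8 × 1 = 143.1 kips.
Bearing (0.375 in plate, F_u = 70 ksi): end bolts L_c = 1.25 − 0.8125/2 = 0.84375, R_n = min(1.2×0.84375×0.375×70, 2.4×0.75×0.375×70) = 26.578 kips/bolt; interior L_c = 2.8125 − 0.8125 = 2, R_n = 47.25 kips/bolt. φR_n = 0.75 × (2×26.578 + 6×47.25) = 252.5 kips.
Tension rupture (net): A_n = (8.5625 − 2×0.875)×0.375 = 2.5547 in² (U = 1.0, A_e = A_n). φR_n = 0.75 × 70 × 2.5547 = 134.1 kips.
Governing: min(143.1, 252.5, 134.1) = 134.1 kips → net-section rupture.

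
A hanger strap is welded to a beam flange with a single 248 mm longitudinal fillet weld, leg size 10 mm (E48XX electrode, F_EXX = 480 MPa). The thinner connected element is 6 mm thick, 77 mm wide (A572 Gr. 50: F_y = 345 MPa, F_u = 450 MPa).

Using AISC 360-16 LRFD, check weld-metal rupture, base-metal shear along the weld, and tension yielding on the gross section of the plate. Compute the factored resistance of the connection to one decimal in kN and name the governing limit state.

143.5 kN (gross-section yield governs)

Weld metal: throat = 0.707×10 = 7.07 mm, L = 248 mm. φR_n = 0.75 × 0.6 × 480 × 7.07 × 248 = 378.7 kN.
Base metal shear (6 mm plate): yield φR_n = 1.0×0.6×345×6×248 = 308.0 kN; rupture φR_n = 0.75×0.6×450×6×248 = 301.3 kN; take 301.3 kN (rupture).
Tension yield (gross): A_g = 77×6 = 462 mm². φR_n = 0.90 × 345 × 462 = 143.5 kN.
Governing: min(378.7, 301.3, 143.5) = 143.5 kN → gross-section yield.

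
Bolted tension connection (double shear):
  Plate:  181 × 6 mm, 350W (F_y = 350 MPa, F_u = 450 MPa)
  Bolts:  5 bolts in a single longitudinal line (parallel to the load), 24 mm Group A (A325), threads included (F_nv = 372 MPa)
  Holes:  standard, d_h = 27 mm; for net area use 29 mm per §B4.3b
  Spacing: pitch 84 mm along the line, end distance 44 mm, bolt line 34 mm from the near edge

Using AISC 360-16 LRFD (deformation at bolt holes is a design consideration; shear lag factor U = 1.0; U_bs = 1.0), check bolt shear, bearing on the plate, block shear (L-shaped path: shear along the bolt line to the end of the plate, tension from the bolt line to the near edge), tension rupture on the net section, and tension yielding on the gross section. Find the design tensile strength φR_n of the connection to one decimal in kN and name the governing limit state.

Bolt shear: A_b = π(24)²/4 = 452.39 mm². φR_n = 0.75 × 372 × 452.39 × 5 × 2 = 1262.2 kN.
Bearing (6 mm plate, F_u = 450 MPa): end bolts L_c = 44 − 27/2 = 30.5, R_n = min(1.2×30.5×6×450, 2.4×24×6×450) = 98.82 kN/bolt; interior L_c = 84 − 27 = 57, R_n = 155.52 kN/bolt. φR_n = 0.75 × (1×98.82 + 4×155.52) = 540.7 kN.
Block shear: shear path 1×[44+4×84] = 1×380 mm, A_gv = 2280, A_nv = 1×(380 − 4.5×29)×6 = 1497 mm²; tension to near edge: (34 − 0.5×29)×6 = 117 mm². R_n = min(0.6×450×1497, 0.6×350×2280) + 1.0×450×117 = min(404.19, 478.8) + 52.65 = 456.84 kN. φR_n = 0.75 × 456.84 = 342.6 kN.
Tension rupture (net): A_n = (181 − 1×29)×6 = 912 mm² (U = 1.0, A_e = A_n). φR_n = 0.75 × 450 × 912 = 307.8 kN.
Tension yield (gross): A_g = 181×6 = 1086 mm². φR_n = 0.90 × 350 × 1086 = 342.1 kN.
Governing: min(1262.2, 540.7, 342.6, 307.8, 342.1) = 307.8 kN → net-section rupture.

307.8 kN (net-section rupture governs)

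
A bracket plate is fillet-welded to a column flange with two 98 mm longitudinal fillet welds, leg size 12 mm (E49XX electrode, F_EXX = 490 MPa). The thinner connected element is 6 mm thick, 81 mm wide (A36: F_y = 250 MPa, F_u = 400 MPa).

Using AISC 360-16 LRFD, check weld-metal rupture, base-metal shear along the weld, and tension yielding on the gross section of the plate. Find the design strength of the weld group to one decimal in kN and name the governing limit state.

Weld metal: throat = 0.707×12 = 8.484 mm, L = 2×98 = 196 mm. φR_n = 0.75 × 0.6 × 490 × 8.484 × 196 = 366.7 kN.
Base metal shear (6 mm plate): yield φR_n = 1.0×0.6×250×6×196 = 176.4 kN; rupture φR_n = 0.75×0.6×400×6×196 = 211.7 kN; take 176.4 kN (yield).
Tension yield (gross): A_g = 81×6 = 486 mm². φR_n = 0.90 × 250 × 486 = 109.4 kN.
Governing: min(366.7, 176.4, 109.4) = 109.4 kN → gross-section yield.

109.4 kN (gross-section yield governs)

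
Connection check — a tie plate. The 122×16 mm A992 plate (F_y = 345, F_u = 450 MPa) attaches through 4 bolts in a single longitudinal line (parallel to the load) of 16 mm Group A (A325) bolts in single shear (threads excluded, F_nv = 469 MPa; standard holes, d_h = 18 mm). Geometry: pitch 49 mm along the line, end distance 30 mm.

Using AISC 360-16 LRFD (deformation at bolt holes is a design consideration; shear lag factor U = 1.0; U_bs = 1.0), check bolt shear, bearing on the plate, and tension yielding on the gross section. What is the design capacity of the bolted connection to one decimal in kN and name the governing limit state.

Bolt shear: A_b = π(16)²/4 = 201.06 mm². φR_n = 0.75 × 469 × 201.06 × 4 × 1 = 282.9 kN.
Bearing (16 mm plate, F_u = 450 MPa): end bolts L_c = 30 − 18/2 = 21, R_n = min(1.2×21×16×450, 2.4×16×16×450) = 181.44 kN/bolt; interior L_c = 49 − 18 = 31, R_n = 267.84 kN/bolt. φR_n = 0.75 × (1×181.44 + 3×267.84) = 738.7 kN.
Tension yield (gross): A_g = 122×16 = 1952 mm². φR_n = 0.90 × 345 × 1952 = 606.1 kN.
Governing: min(282.9, 738.7, 606.1) = 282.9 kN → bolt shear.

282.9 kN (bolt shear governs)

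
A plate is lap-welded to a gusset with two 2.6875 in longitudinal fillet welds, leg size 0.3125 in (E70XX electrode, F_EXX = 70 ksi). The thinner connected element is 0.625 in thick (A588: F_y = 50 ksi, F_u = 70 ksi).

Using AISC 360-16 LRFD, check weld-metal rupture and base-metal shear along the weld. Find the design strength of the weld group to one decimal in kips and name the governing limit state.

Weld metal: throat = 0.707×0.3125 = 0.22094 in, L = 2×2.6875 = 5.375 in. φR_n = 0.75 × 0.6 × 70 × 0.22094 × 5.375 = 37.4 kips.
Base metal shear (0.625 in plate): yield φR_n = 1.0×0.6×50×0.625×5.375 = 100.8 kips; rupture φR_n = 0.75×0.6×70×0.625×5.375 = 105.8 kips; take 100.8 kips (yield).
Governing: min(37.4, 100.8) = 37.4 kips → weld metal.

37.4 kips (weld metal governs)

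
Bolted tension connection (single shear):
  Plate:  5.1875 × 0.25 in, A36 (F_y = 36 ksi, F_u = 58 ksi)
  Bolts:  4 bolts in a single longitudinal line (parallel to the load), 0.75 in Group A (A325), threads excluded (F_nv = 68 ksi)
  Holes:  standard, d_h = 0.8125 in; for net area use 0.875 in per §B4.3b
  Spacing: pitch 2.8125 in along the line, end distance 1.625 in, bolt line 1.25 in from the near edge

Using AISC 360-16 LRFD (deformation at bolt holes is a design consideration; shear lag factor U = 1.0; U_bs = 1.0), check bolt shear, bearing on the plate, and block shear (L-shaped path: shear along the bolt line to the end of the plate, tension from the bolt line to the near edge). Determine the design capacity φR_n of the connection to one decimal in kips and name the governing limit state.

49.6 kips (block shear governs)

Bolt shear: A_b = π(0.75)²/4 = 0.44179 in². φR_n = 0.75 × 68 × 0.44179 × 4 × 1 = 90.1 kips.
Bearing (0.25 in plate, F_u = 58 ksi): end bolts L_c = 1.625 − 0.8125/2 = 1.21875, R_n = min(1.2×1.21875×0.25×58, 2.4×0.75×0.25×58) = 21.206 kips/bolt; interior L_c = 2.8125 − 0.8125 = 2, R_n = 26.1 kips/bolt. φR_n = 0.75 × (1×21.206 + 3×26.1) = 74.6 kips.
Block shear: shear path 1×[1.625+3×2.8125] = 1×10.0625 in, A_gv = 2.5156, A_nv = 1×(10.0625 − 3.5×0.875)×0.25 = 1.75 in²; tension to near edge: (1.25 − 0.5×0.875)×0.25 = 0.20313 in². R_n = min(0.6×58×1.75, 0.6×36×2.5156) + 1.0×58×0.20313 = min(60.9, 54.337) + 11.782 = 66.119 kips. φR_n = 0.75 × 66.119 = 49.6 kips.
Governing: min(90.1, 74.6, 49.6) = 49.6 kips → block shear.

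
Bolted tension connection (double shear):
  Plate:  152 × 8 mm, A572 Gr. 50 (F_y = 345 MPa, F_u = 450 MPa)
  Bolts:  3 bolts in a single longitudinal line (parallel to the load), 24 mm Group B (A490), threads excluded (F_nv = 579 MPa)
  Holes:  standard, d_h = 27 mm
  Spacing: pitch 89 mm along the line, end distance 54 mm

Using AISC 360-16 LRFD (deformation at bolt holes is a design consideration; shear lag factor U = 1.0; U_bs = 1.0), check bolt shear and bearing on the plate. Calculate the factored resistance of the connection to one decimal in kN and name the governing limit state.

442.3 kN (bearing governs)

Bolt shear: A_b = π(24)²/4 = 452.39 mm². φR_n = 0.75 × 579 × 452.39 × 3 × 2 = 1178.7 kN.
Bearing (8 mm plate, F_u = 450 MPa): end bolts L_c = 54 − 27/2 = 40.5, R_n = min(1.2×40.5×8×450, 2.4×24×8×450) = 174.96 kN/bolt; interior L_c = 89 − 27 = 62, R_n = 207.36 kN/bolt. φR_n = 0.75 × (1×174.96 + 2×207.36) = 442.3 kN.
Governing: min(1178.7, 442.3) = 442.3 kN → bearing.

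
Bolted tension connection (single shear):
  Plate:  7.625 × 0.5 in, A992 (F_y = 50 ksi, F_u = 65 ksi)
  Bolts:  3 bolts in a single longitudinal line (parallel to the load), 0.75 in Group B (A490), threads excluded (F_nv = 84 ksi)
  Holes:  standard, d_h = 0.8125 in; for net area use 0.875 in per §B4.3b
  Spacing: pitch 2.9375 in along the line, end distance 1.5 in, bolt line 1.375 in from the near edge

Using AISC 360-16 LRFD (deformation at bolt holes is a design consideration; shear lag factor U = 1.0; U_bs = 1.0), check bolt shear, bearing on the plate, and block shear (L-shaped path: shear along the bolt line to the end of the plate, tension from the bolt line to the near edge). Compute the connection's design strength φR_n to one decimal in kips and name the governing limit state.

83.5 kips (bolt shear governs)

Bolt shear: A_b = π(0.75)²/4 = 0.44179 in². φR_n = 0.75 × 84 × 0.44179 × 3 × 1 = 83.5 kips.
Bearing (0.5 in plate, F_u = 65 ksi): end bolts L_c = 1.5 − 0.8125/2 = 1.09375, R_n = min(1.2×1.09375×0.5×65, 2.4×0.75×0.5×65) = 42.656 kips/bolt; interior L_c = 2.9375 − 0.8125 = 2.125, R_n = 58.5 kips/bolt. φR_n = 0.75 × (1×42.656 + 2×58.5) = 119.7 kips.
Block shear: shear path 1×[1.5+2×2.9375] = 1×7.375 in, A_gv = 3.6875, A_nv = 1×(7.375 − 2.5×0.875)×0.5 = 2.5938 in²; tension to near edge: (1.375 − 0.5×0.875)×0.5 = 0.46875 in². R_n = min(0.6×65×2.5938, 0.6×50×3.6875) + 1.0×65×0.46875 = min(101.16, 110.63) + 30.469 = 131.63 kips. φR_n = 0.75 × 131.63 = 98.7 kips.
Governing: min(83.5, 119.7, 98.7) = 83.5 kips → bolt shear.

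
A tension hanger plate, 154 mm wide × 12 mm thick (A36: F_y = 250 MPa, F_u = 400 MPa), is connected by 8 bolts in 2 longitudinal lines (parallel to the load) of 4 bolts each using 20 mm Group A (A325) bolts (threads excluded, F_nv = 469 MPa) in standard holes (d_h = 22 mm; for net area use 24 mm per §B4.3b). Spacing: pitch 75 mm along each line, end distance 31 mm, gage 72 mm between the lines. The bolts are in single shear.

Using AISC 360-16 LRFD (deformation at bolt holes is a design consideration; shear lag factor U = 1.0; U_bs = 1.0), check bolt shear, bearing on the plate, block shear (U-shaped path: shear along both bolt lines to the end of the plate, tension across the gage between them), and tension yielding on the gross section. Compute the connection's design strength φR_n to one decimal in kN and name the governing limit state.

415.8 kN (gross-section yield governs)

Bolt shear: A_b = π(20)²/4 = 314.16 mm². φR_n = 0.75 × 469 × 314.16 × 8 × 1 = 884.0 kN.
Bearing (12 mm plate, F_u = 400 MPa): end bolts L_c = 31 − 22/2 = 20, R_n = min(1.2×20×12×400, 2.4×20×12×400) = 115.2 kN/bolt; interior L_c = 75 − 22 = 53, R_n = 230.4 kN/bolt. φR_n = 0.75 × (2×115.2 + 6×230.4) = 1209.6 kN.
Block shear: shear path 2×[31+3×75] = 2×256 mm, A_gv = 6144, A_nv = 2×(256 − 3.5×24)×12 = 4128 mm²; tension across gage: (72 − 1×24)×12 = 576 mm². R_n = min(0.6×400×4128, 0.6×250×6144) + 1.0×400×576 = min(990.72, 921.6) + 230.4 = 1152 kN. φR_n = 0.75 × 1152 = 864.0 kN.
Tension yield (gross): A_g = 154×12 = 1848 mm². φR_n = 0.90 × 250 × 1848 = 415.8 kN.
Governing: min(884.0, 1209.6, 864.0, 415.8) = 415.8 kN → gross-section yield.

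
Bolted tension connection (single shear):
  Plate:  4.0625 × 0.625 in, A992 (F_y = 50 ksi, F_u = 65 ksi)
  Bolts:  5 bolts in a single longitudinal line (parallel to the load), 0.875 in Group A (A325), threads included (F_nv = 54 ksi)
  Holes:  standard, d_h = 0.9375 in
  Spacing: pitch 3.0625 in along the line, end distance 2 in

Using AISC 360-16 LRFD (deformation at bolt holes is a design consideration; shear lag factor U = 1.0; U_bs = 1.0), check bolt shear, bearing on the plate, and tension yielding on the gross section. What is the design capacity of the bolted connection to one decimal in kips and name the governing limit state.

114.3 kips (gross-section yield governs)

Bolt shear: A_b = π(0.875)²/4 = 0.60132 in². φR_n = 0.75 × 54 × 0.60132 × 5 × 1 = 121.8 kips.
Bearing (0.625 in plate, F_u = 65 ksi): end bolts L_c = 2 − 0.9375/2 = 1.53125, R_n = min(1.2×1.53125×0.625×65, 2.4×0.875×0.625×65) = 74.648 kips/bolt; interior L_c = 3.0625 − 0.9375 = 2.125, R_n = 85.313 kips/bolt. φR_n = 0.75 × (1×74.648 + 4×85.313) = 311.9 kips.
Tension yield (gross): A_g = 4.0625×0.625 = 2.5391 in². φR_n = 0.90 × 50 × 2.5391 = 114.3 kips.
Governing: min(121.8, 311.9, 114.3) = 114.3 kips → gross-section yield.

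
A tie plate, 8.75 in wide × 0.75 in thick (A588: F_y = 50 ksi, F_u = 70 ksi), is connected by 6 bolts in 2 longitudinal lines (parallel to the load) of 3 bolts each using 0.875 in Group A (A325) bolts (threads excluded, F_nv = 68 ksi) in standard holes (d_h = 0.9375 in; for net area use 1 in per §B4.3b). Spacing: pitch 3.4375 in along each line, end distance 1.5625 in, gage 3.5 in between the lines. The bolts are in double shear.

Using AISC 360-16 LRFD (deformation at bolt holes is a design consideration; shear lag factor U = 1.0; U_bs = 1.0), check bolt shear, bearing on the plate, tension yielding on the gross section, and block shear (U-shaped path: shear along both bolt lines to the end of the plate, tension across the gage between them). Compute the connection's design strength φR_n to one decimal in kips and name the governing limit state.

295.3 kips (gross-section yield governs)

Bolt shear: A_b = π(0.875)²/4 = 0.60132 in². φR_n = 0.75 × 68 × 0.60132 × 6 × 2 = 368.0 kips.
Bearing (0.75 in plate, F_u = 70 ksi): end bolts L_c = 1.5625 − 0.9375/2 = 1.09375, R_n = min(1.2×1.09375×0.75×70, 2.4×0.875×0.75×70) = 68.906 kips/bolt; interior L_c = 3.4375 − 0.9375 = 2.5, R_n = 110.25 kips/bolt. φR_n = 0.75 × (2×68.906 + 4×110.25) = 434.1 kips.
Tension yield (gross): A_g = 8.75×0.75 = 6.5625 in². φR_n = 0.90 × 50 × 6.5625 = 295.3 kips.
Block shear: shear path 2×[1.5625+2×3.4375] = 2×8.4375 in, A_gv = 12.656, A_nv = 2×(8.4375 − 2.5×1)×0.75 = 8.9063 in²; tension across gage: (3.5 − 1×1)×0.75 = 1.875 in². R_n = min(0.6×70×8.9063, 0.6×50×12.656) + 1.0×70×1.875 = min(374.06, 379.68) + 131.25 = 505.31 kips. φR_n = 0.75 × 505.31 = 379.0 kips.
Governing: min(368.0, 434.1, 295.3, 379.0) = 295.3 kips → gross-section yield.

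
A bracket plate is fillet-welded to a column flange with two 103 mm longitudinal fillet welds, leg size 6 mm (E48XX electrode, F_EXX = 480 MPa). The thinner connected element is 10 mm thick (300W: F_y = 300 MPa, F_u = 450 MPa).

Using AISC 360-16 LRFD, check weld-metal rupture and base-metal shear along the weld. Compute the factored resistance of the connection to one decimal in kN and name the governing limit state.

188.8 kN (weld metal governs)

Weld metal: throat = 0.707×6 = 4.242 mm, L = 2×103 = 206 mm. φR_n = 0.75 × 0.6 × 480 × 4.242 × 206 = 188.8 kN.
Base metal shear (10 mm plate): yield φR_n = 1.0×0.6×300×10×206 = 370.8 kN; rupture φR_n = 0.75×0.6×450×10×206 = 417.2 kN; take 370.8 kN (yield).
Governing: min(188.8, 370.8) = 188.8 kN → weld metal.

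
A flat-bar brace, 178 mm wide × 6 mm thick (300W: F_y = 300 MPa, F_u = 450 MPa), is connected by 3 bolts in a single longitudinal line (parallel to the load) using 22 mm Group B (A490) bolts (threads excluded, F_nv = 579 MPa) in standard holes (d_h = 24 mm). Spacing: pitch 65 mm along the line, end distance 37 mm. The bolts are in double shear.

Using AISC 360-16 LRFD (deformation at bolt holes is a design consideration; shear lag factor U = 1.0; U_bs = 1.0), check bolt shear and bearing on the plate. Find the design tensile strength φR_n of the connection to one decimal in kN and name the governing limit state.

260.0 kN (bearing governs)

Bolt shear: A_b = π(22)²/4 = 380.13 mm². φR_n = 0.75 × 579 × 380.13 × 3 × 2 = 990.4 kN.
Bearing (6 mm plate, F_u = 450 MPa): end bolts L_c = 37 − 24/2 = 25, R_n = min(1.2×25×6×450, 2.4×22×6×450) = 81 kN/bolt; interior L_c = 65 − 24 = 41, R_n = 132.84 kN/bolt. φR_n = 0.75 × (1×81 + 2×132.84) = 260.0 kN.
Governing: min(990.4, 260.0) = 260.0 kN → bearing.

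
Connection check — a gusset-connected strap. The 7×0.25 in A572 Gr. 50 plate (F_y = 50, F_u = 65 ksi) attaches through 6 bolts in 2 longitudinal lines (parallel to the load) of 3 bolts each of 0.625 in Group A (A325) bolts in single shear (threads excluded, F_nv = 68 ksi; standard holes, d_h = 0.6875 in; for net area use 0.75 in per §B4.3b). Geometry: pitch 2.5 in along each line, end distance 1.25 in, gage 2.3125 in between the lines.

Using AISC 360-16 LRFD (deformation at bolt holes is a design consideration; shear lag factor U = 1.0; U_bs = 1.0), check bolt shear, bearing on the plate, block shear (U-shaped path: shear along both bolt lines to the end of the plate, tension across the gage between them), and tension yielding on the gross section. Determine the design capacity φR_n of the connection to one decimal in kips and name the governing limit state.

78.8 kips (gross-section yield governs)

Bolt shear: A_b = π(0.625)²/4 = 0.3068 in². φR_n = 0.75 × 68 × 0.3068 × 6 × 1 = 93.9 kips.
Bearing (0.25 in plate, F_u = 65 ksi): end bolts L_c = 1.25 − 0.6875/2 = 0.90625, R_n = min(1.2×0.90625×0.25×65, 2.4×0.625×0.25×65) = 17.672 kips/bolt; interior L_c = 2.5 − 0.6875 = 1.8125, R_n = 24.375 kips/bolt. φR_n = 0.75 × (2×17.672 + 4×24.375) = 99.6 kips.
Block shear: shear path 2×[1.25+2×2.5] = 2×6.25 in, A_gv = 3.125, A_nv = 2×(6.25 − 2.5×0.75)×0.25 = 2.1875 in²; tension across gage: (2.3125 − 1×0.75)×0.25 = 0.39063 in². R_n = min(0.6×65×2.1875, 0.6×50×3.125) + 1.0×65×0.39063 = min(85.313, 93.75) + 25.391 = 110.7 kips. φR_n = 0.75 × 110.7 = 83.0 kips.
Tension yield (gross): A_g = 7×0.25 = 1.75 in². φR_n = 0.90 × 50 × 1.75 = 78.8 kips.
Governing: min(93.9, 99.6, 83.0, 78.8) = 78.8 kips → gross-section yield.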